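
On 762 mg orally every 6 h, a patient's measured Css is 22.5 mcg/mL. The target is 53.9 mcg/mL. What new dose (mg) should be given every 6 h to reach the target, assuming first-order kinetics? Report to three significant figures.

1830 mg

With linear kinetics, Css is proportional to dose rate (D/τ) at fixed clearance.
D₂ = D₁ × (Css,target / Css,current) = 762 × 53.9/22.5 = 1825 mg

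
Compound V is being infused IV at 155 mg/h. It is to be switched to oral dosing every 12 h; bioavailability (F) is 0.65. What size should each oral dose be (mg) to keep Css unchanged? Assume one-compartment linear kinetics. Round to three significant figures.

2860 mg

To maintain the same Css, the systemic dosing rate must be unchanged: F·D/τ = infusion rate.
D = rate × τ / F = 155 × 12 / 0.65 = 2862 mg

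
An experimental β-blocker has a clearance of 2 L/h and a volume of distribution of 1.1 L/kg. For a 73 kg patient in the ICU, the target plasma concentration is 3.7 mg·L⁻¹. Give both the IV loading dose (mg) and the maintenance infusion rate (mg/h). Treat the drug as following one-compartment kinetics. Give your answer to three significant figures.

(a) 297 mg; (b) 7.40 mg/h

Vd = 1.1 L/kg × 73 kg = 80.30 L
Loading: fill Vd to C_target → 80.30 L × 3.7 mg/L = 297.1 mg
Infusion rate = 2.000 L/h × 3.7 mg/L = 7.400 mg/h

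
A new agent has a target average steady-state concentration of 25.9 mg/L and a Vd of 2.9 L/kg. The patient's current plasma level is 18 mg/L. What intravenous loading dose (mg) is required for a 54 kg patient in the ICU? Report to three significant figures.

1240 mg

Vd = 2.9 L/kg × 54 kg = 156.6 L
The loading dose fills Vd to the target concentration.
Concentration deficit ΔC = 25.9 − 18 = 7.900 mg/L
LD = Vd × ΔC = 156.6 × 7.900 = 1237 mg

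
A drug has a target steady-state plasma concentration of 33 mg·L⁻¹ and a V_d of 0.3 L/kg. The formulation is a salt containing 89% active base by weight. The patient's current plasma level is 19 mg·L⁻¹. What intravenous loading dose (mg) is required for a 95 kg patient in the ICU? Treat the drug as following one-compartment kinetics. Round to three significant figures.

448 mg

Vd(total) = 95 kg × 0.3 L/kg = 28.50 L
Concentration deficit ΔC = 33 − 19 = 14.00 mg/L
LD = Vd × ΔC / S = 28.50 × 14.00 / 0.89 = 448.3 mg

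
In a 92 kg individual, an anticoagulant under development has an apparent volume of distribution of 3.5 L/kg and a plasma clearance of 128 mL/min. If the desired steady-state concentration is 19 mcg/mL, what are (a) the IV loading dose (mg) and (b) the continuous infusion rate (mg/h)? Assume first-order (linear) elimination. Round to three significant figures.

Total Vd = 3.5 × 92 = 322.0 L
Loading: fill Vd to C_target → 322.0 L × 19 mg/L = 6118 mg
CL = 128 mL/min = 128 × 0.06 = 7.680 L/h
Infusion rate = 7.680 L/h × 19 mg/L = 145.9 mg/h

(a) 6120 mg; (b) 146 mg/h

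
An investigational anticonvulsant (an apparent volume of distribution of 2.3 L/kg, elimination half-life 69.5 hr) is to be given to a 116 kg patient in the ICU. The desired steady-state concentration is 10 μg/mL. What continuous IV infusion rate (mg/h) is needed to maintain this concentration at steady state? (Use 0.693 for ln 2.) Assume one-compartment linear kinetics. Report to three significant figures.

Vd(total) = 116 kg × 2.3 L/kg = 266.8 L
CL = ln 2 · Vd / t½ = 0.693 × 266.8 / 69.5 = 2.660 L/h
Infusion rate = CL × Css = 2.660 × 10 = 26.60 mg/h

26.6 mg/h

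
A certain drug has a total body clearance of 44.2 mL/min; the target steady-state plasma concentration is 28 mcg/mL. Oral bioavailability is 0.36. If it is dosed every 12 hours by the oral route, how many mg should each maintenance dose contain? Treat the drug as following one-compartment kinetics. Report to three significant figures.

CL = 44.2 mL/min × 60/1000 = 2.652 L/h
D = CL × Css × τ / F = 2.652 × 28 × 12 / 0.36 = 2475 mg

2480 mg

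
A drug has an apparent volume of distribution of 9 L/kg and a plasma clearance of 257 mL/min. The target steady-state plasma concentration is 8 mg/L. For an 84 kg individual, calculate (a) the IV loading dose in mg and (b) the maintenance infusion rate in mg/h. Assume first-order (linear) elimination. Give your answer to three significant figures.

(a) 6050 mg; (b) 123 mg/h

Vd = 9 L/kg × 84 kg = 756.0 L
Loading: fill Vd to C_target → 756.0 L × 8 mg/L = 6048 mg
Convert clearance: 257 mL/min × 60 min/h ÷ 1000 mL/L = 15.42 L/h
Maintenance infusion rate = CL × Css = 15.42 × 8 = 123.4 mg/h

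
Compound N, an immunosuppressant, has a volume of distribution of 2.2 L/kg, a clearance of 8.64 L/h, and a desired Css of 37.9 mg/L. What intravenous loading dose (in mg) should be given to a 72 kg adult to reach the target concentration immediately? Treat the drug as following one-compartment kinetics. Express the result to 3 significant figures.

6000 mg

Vd = 2.2 L/kg × 72 kg = 158.4 L
The loading dose fills Vd to the target concentration.
LD = Vd × C = 158.4 × 37.90 = 6003 mg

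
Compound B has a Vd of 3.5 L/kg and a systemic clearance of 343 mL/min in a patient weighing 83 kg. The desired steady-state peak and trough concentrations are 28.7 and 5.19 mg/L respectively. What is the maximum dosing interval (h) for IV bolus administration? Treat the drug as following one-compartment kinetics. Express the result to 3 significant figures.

Total Vd = 3.5 × 83 = 290.5 L
CL = 343 mL/min × 60/1000 = 20.58 L/h
k = CL / Vd = 20.58 / 290.5 = 0.07084 h⁻¹
Between IV bolus doses, concentration decays as C = C₀·e^(−kτ), so C_peak/C_trough = e^(kτ).
τ_max = ln(C_peak/C_trough) / k = ln(28.7/5.19) / 0.07084 = 1.710 / 0.07084 = 24.14 h

24.1 h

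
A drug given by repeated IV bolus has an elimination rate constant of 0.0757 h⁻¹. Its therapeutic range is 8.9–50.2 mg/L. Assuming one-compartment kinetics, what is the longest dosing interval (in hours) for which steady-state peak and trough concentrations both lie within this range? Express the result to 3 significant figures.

Between IV bolus doses, concentration decays as C = C₀·e^(−kτ), so C_peak/C_trough = e^(kτ).
τ_max = ln(C_peak/C_trough) / k = ln(50.2/8.9) / 0.07570 = 1.730 / 0.07570 = 22.85 h

22.9 h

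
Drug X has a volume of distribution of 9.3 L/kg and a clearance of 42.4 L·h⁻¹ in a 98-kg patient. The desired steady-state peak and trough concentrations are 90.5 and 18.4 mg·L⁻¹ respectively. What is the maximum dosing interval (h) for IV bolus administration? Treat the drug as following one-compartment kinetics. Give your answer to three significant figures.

34.2 h

Total Vd = 9.3 × 98 = 911.4 L
k = CL / Vd = 42.40 / 911.4 = 0.04652 h⁻¹
Between IV bolus doses, concentration decays as C = C₀·e^(−kτ), so C_peak/C_trough = e^(kτ).
τ_max = ln(C_peak/C_trough) / k = ln(90.5/18.4) / 0.04652 = 1.593 / 0.04652 = 34.24 h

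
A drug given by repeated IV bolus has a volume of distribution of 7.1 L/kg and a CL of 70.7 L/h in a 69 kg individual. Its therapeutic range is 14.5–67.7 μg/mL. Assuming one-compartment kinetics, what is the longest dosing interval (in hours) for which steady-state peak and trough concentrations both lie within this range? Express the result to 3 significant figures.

10.7 h

Total Vd = 7.1 × 69 = 489.9 L
k = CL / Vd = 70.70 / 489.9 = 0.1443 h⁻¹
Between IV bolus doses, concentration decays as C = C₀·e^(−kτ), so C_peak/C_trough = e^(kτ).
τ_max = ln(C_peak/C_trough) / k = ln(67.7/14.5) / 0.1443 = 1.541 / 0.1443 = 10.68 h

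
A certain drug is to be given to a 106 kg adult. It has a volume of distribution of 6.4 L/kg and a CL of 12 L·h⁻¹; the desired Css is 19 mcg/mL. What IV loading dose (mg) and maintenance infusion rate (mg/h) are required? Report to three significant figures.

Total Vd = 6.4 × 106 = 678.4 L
Loading: fill Vd to C_target → 678.4 L × 19 mg/L = 12890 mg
Infusion rate = 12.00 L/h × 19 mg/L = 228.0 mg/h

(a) 12900 mg; (b) 228 mg/h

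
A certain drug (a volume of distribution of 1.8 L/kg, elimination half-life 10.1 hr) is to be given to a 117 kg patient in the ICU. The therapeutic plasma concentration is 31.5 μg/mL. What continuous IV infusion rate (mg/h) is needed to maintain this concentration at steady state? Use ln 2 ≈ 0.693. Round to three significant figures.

Vd(total) = 117 kg × 1.8 L/kg = 210.6 L
k = 0.693/10.1 = 0.06861 h⁻¹, so CL = k·Vd = 0.06861 × 210.6 = 14.45 L/h
Infusion rate = CL × Css = 14.45 × 31.5 = 455.2 mg/h

455 mg/h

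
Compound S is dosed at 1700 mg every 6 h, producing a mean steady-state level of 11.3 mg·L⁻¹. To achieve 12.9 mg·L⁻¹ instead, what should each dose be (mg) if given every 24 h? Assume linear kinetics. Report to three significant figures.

7760 mg

With linear kinetics, Css is proportional to dose rate (D/τ) at fixed clearance.
D₂ = D₁ × (Css,target / Css,current) × (τ₂/τ₁) = 1700 × (12.9/11.3) × (24/6) = 7763 mg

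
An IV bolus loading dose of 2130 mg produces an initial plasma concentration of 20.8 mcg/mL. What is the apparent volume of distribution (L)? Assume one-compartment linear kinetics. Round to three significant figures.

102 L

Immediately after an IV bolus, C₀ = Dose / Vd, so Vd = Dose / C₀.
Vd = 2130 / 20.8 = 102.4 L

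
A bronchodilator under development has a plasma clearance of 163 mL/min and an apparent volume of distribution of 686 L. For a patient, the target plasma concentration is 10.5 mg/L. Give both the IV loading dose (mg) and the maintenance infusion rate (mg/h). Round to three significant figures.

Loading dose = Vd × C = 686.0 × 10.5 = 7203 mg
CL = 163 mL/min × 60/1000 = 9.780 L/h
Infusion rate = 9.780 L/h × 10.5 mg/L = 102.7 mg/h

(a) 7200 mg; (b) 103 mg/h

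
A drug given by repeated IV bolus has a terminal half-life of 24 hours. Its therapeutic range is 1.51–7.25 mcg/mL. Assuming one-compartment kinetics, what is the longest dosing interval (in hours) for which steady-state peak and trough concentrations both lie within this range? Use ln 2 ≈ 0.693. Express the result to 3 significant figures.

54.3 h

k = 0.693 / t½ = 0.693 / 24 = 0.02888 h⁻¹
Between IV bolus doses, concentration decays as C = C₀·e^(−kτ), so C_peak/C_trough = e^(kτ).
τ_max = ln(C_peak/C_trough) / k = ln(7.25/1.51) / 0.02888 = 1.569 / 0.02888 = 54.33 h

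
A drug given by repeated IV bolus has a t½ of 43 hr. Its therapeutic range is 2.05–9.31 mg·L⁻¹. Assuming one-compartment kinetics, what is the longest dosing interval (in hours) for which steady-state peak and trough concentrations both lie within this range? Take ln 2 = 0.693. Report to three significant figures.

k = 0.693 / t½ = 0.693 / 43 = 0.01612 h⁻¹
Between IV bolus doses, concentration decays as C = C₀·e^(−kτ), so C_peak/C_trough = e^(kτ).
τ_max = ln(C_peak/C_trough) / k = ln(9.31/2.05) / 0.01612 = 1.513 / 0.01612 = 93.86 h

93.9 h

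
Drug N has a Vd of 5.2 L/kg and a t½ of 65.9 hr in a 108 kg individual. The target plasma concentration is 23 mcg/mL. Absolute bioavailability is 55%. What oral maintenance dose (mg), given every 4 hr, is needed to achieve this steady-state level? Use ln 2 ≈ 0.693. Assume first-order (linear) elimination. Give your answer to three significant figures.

988 mg

Vd(total) = 108 kg × 5.2 L/kg = 561.6 L
CL = ln 2 · Vd / t½ = 0.693 × 561.6 / 65.9 = 5.906 L/h
D = CL × Css × τ / F = 5.906 × 23 × 4 / 0.55 = 987.9 mg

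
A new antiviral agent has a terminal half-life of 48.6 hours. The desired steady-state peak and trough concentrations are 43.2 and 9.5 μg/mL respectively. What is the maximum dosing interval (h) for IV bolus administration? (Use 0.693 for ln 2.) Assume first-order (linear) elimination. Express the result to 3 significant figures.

106 h

k = 0.693 / t½ = 0.693 / 48.6 = 0.01426 h⁻¹
Between IV bolus doses, concentration decays as C = C₀·e^(−kτ), so C_peak/C_trough = e^(kτ).
τ_max = ln(C_peak/C_trough) / k = ln(43.2/9.5) / 0.01426 = 1.515 / 0.01426 = 106.2 h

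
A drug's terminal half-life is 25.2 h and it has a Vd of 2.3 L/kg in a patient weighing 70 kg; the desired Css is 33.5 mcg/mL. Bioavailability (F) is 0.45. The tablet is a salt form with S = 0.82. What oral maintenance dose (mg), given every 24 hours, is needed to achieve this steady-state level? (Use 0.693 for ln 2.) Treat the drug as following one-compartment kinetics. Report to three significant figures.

Total Vd = 2.3 × 70 = 161.0 L
CL = 0.693 × Vd / t½ = 0.693 × 161.0 / 25.2 = 4.428 L/h
D = CL × Css × τ / F / S = 4.428 × 33.5 × 24 / 0.45 / 0.82 = 9648 mg

9650 mg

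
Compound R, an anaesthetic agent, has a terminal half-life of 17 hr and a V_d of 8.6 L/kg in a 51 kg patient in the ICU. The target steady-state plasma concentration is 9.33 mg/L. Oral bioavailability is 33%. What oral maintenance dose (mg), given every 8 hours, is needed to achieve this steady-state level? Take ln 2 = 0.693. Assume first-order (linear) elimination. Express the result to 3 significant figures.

Vd(total) = 51 kg × 8.6 L/kg = 438.6 L
k = 0.693/17 = 0.04076 h⁻¹, so CL = k·Vd = 0.04076 × 438.6 = 17.88 L/h
D = CL × Css × τ / F = 17.88 × 9.33 × 8 / 0.33 = 4044 mg

4040 mg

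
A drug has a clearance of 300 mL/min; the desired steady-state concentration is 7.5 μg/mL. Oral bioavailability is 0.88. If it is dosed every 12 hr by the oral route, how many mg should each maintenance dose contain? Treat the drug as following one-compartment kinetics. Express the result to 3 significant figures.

CL = 300 mL/min × 60/1000 = 18.00 L/h
D = CL × Css × τ / F = 18.00 × 7.5 × 12 / 0.88 = 1841 mg

1840 mg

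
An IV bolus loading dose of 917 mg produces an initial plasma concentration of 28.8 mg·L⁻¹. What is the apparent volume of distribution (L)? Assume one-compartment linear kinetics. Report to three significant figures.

Immediately after an IV bolus, C₀ = Dose / Vd, so Vd = Dose / C₀.
Vd = 917 / 28.8 = 31.84 L

31.8 L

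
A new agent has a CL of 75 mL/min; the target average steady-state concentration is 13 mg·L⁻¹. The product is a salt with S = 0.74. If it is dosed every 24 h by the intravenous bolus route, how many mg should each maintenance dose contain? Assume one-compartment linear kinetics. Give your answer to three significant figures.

CL = 75 mL/min × 60/1000 = 4.500 L/h
D = CL × Css × τ / S = 4.500 × 13 × 24 / 0.74 = 1897 mg

1900 mg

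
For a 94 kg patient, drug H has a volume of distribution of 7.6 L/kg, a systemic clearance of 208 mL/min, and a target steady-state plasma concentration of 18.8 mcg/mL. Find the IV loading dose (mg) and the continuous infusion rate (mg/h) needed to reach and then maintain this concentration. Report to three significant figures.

Total Vd = 7.6 × 94 = 714.4 L
LD = Vd · C_target = 714.4 × 18.8 = 13430 mg
Convert clearance: 208 mL/min × 60 min/h ÷ 1000 mL/L = 12.48 L/h
Maintenance: replace elimination → rate = CL × Css = 12.48 × 18.8 = 234.6 mg/h

(a) 13400 mg; (b) 235 mg/h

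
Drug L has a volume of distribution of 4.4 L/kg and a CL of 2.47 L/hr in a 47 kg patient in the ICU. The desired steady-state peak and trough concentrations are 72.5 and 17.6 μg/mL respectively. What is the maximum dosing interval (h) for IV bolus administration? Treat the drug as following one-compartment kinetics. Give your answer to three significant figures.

Total Vd = 4.4 × 47 = 206.8 L
k = CL / Vd = 2.470 / 206.8 = 0.01194 h⁻¹
Between IV bolus doses, concentration decays as C = C₀·e^(−kτ), so C_peak/C_trough = e^(kτ).
τ_max = ln(C_peak/C_trough) / k = ln(72.5/17.6) / 0.01194 = 1.416 / 0.01194 = 118.6 h

119 h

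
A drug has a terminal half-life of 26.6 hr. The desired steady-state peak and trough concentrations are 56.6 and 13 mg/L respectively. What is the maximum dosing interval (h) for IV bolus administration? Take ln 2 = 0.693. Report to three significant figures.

k = 0.693 / t½ = 0.693 / 26.6 = 0.02605 h⁻¹
Between IV bolus doses, concentration decays as C = C₀·e^(−kτ), so C_peak/C_trough = e^(kτ).
τ_max = ln(C_peak/C_trough) / k = ln(56.6/13) / 0.02605 = 1.471 / 0.02605 = 56.47 h

56.5 h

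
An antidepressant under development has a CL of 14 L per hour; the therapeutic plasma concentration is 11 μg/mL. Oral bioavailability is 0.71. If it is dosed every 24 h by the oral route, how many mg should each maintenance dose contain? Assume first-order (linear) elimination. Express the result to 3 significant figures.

5210 mg

D = CL × Css × τ / F = 14.00 × 11 × 24 / 0.71 = 5206 mg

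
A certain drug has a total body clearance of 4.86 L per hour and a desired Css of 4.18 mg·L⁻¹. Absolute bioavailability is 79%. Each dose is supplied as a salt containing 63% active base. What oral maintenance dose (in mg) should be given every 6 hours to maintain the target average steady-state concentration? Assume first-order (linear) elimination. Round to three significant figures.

D = CL × Css × τ / F / S = 4.860 × 4.18 × 6 / 0.79 / 0.63 = 244.9 mg

245 mg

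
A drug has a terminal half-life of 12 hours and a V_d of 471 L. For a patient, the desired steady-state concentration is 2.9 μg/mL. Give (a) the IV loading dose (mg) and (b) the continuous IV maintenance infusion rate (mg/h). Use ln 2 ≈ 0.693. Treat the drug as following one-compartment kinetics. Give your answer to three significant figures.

(a) 1370 mg; (b) 78.9 mg/h

LD = Vd × C = 471.0 × 2.9 = 1366 mg
CL = 0.693 × Vd / t½ = 0.693 × 471.0 / 12 = 27.20 L/h
Infusion rate = CL × Css = 27.20 × 2.9 = 78.88 mg/h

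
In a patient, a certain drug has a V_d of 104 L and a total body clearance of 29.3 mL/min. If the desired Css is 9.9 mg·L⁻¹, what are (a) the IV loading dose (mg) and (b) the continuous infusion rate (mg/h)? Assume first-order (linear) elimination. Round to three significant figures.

(a) 1030 mg; (b) 17.4 mg/h

LD = Vd · C_target = 104.0 × 9.9 = 1030 mg
CL = 29.3 mL/min = 29.3 × 0.06 = 1.758 L/h
Maintenance infusion rate = CL × Css = 1.758 × 9.9 = 17.40 mg/h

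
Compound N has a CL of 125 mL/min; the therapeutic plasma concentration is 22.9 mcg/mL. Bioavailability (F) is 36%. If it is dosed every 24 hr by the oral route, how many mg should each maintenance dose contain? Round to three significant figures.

11500 mg

CL = 125 mL/min = 125 × 0.06 = 7.500 L/h
At steady state, dose per interval replaces the amount cleared in that interval: F·D/τ = CL·Css.
D = CL × Css × τ / F = 7.500 × 22.9 × 24 / 0.36 = 11450 mg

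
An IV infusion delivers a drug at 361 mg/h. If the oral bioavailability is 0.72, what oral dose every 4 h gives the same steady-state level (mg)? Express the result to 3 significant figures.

To maintain the same Css, the systemic dosing rate must be unchanged: F·D/τ = infusion rate.
D = rate × τ / F = 361 × 4 / 0.72 = 2006 mg

2010 mg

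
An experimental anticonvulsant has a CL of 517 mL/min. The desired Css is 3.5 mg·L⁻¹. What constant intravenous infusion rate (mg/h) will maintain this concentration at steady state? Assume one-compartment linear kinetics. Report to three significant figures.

Convert clearance: 517 mL/min × 60 min/h ÷ 1000 mL/L = 31.02 L/h
At steady state, infusion rate equals elimination rate: rate in = CL × Css.
Infusion rate = CL · Css = 31.02 L/h × 3.5 mg/L = 108.6 mg/h

109 mg/h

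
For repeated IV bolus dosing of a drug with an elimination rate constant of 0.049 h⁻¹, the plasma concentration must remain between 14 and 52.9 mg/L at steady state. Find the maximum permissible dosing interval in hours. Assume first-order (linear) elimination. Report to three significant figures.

Between IV bolus doses, concentration decays as C = C₀·e^(−kτ), so C_peak/C_trough = e^(kτ).
τ_max = ln(C_peak/C_trough) / k = ln(52.9/14) / 0.04900 = 1.329 / 0.04900 = 27.12 h

27.1 h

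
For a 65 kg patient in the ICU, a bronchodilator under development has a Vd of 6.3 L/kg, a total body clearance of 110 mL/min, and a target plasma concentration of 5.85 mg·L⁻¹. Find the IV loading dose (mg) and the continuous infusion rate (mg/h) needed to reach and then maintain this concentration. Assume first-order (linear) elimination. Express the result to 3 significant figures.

(a) 2400 mg; (b) 38.6 mg/h

Total Vd = 6.3 × 65 = 409.5 L
Loading dose = Vd × C = 409.5 × 5.85 = 2396 mg
Convert clearance: 110 mL/min × 60 min/h ÷ 1000 mL/L = 6.600 L/h
Infusion rate = 6.600 L/h × 5.85 mg/L = 38.61 mg/h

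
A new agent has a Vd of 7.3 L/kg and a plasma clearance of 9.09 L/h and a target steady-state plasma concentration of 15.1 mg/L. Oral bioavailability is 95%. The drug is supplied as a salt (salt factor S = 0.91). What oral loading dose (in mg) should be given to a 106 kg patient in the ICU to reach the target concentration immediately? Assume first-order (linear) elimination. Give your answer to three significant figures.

Total Vd = 7.3 × 106 = 773.8 L
The loading dose fills Vd to the target concentration.
LD = Vd × C / F / S = 773.8 × 15.10 / 0.95 / 0.91 = 13520 mg

13500 mg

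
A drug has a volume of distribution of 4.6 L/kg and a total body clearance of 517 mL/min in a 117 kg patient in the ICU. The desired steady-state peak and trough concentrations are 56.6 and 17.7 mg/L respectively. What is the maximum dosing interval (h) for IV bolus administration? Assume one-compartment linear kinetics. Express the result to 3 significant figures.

20.2 h

Vd = 4.6 L/kg × 117 kg = 538.2 L
Convert clearance: 517 mL/min × 60 min/h ÷ 1000 mL/L = 31.02 L/h
k = CL / Vd = 31.02 / 538.2 = 0.05764 h⁻¹
Between IV bolus doses, concentration decays as C = C₀·e^(−kτ), so C_peak/C_trough = e^(kτ).
τ_max = ln(C_peak/C_trough) / k = ln(56.6/17.7) / 0.05764 = 1.162 / 0.05764 = 20.16 h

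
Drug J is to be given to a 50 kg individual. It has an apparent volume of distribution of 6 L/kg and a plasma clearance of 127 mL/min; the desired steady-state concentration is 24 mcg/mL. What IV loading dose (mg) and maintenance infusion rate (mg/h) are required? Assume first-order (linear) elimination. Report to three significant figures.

(a) 7200 mg; (b) 183 mg/h

Total Vd = 6 × 50 = 300.0 L
LD = Vd · C_target = 300.0 × 24 = 7200 mg
Convert clearance: 127 mL/min × 60 min/h ÷ 1000 mL/L = 7.620 L/h
Infusion rate = 7.620 L/h × 24 mg/L = 182.9 mg/h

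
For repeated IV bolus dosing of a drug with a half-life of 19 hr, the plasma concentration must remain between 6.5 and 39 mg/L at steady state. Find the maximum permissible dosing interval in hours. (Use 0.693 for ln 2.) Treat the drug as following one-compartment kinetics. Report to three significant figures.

k = 0.693 / t½ = 0.693 / 19 = 0.03647 h⁻¹
Between IV bolus doses, concentration decays as C = C₀·e^(−kτ), so C_peak/C_trough = e^(kτ).
τ_max = ln(C_peak/C_trough) / k = ln(39/6.5) / 0.03647 = 1.792 / 0.03647 = 49.14 h

49.1 h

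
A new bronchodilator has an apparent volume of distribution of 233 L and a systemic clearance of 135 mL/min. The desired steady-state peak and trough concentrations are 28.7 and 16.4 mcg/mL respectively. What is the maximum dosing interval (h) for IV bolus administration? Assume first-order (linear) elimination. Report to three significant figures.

16.1 h

CL = 135 mL/min × 60/1000 = 8.100 L/h
k = CL / Vd = 8.100 / 233.0 = 0.03476 h⁻¹
Between IV bolus doses, concentration decays as C = C₀·e^(−kτ), so C_peak/C_trough = e^(kτ).
τ_max = ln(C_peak/C_trough) / k = ln(28.7/16.4) / 0.03476 = 0.5596 / 0.03476 = 16.10 h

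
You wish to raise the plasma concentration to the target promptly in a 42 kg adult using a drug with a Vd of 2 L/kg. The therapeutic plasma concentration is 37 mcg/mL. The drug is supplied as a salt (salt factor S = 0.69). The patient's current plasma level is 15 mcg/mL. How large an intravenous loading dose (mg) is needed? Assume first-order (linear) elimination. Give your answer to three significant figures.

2680 mg

Total Vd = 2 × 42 = 84.00 L
The loading dose fills Vd to the target concentration.
Concentration deficit ΔC = 37 − 15 = 22.00 mg/L
LD = Vd × ΔC / S = 84.00 × 22.00 / 0.69 = 2678 mg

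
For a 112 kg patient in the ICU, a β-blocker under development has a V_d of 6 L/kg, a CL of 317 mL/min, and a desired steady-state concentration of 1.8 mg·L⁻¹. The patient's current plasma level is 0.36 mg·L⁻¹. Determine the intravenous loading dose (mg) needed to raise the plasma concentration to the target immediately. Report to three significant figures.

Vd(total) = 112 kg × 6 L/kg = 672.0 L
Concentration deficit ΔC = 1.8 − 0.36 = 1.440 mg/L
LD = Vd × ΔC = 672.0 × 1.440 = 967.7 mg

968 mg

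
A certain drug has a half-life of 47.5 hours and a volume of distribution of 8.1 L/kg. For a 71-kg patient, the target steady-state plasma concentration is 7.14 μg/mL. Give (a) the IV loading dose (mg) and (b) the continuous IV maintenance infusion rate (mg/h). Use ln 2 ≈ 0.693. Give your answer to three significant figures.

(a) 4110 mg; (b) 59.9 mg/h

Total Vd = 8.1 × 71 = 575.1 L
LD = Vd × C = 575.1 × 7.14 = 4106 mg
CL = 0.693 × Vd / t½ = 0.693 × 575.1 / 47.5 = 8.390 L/h
Infusion rate = CL × Css = 8.390 × 7.14 = 59.90 mg/h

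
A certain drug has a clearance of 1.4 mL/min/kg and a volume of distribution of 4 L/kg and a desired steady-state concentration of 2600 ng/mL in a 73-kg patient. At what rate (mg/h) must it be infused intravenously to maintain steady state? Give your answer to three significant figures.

CL = 1.4 mL/min/kg × 73 kg = 102.2 mL/min = 102.2 × 60/1000 = 6.132 L/h
C = 2600 ng/mL = 2.600 mg/L
Rate = CL × Css = 6.132 × 2.6 = 15.94 mg/h

15.9 mg/h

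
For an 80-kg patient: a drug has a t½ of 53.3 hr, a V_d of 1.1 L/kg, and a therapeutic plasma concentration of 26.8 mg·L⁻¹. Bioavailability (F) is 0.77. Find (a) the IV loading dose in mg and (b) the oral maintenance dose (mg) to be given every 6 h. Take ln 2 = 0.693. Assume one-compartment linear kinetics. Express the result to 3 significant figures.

Vd = 1.1 L/kg × 80 kg = 88.00 L
LD = Vd × C = 88.00 × 26.8 = 2358 mg
CL = 0.693 × Vd / t½ = 0.693 × 88.00 / 53.3 = 1.144 L/h
D = CL × Css × τ / F = 1.144 × 26.8 × 6 / 0.77 = 238.9 mg

(a) 2360 mg; (b) 239 mg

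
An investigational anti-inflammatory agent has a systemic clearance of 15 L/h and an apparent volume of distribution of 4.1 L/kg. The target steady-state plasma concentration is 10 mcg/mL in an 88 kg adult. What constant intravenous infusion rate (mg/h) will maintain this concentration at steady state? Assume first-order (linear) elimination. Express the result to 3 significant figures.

Maintenance depends on clearance, not Vd — rate in must match rate out.
Infusion rate = CL · Css = 15.00 L/h × 10 mg/L = 150.0 mg/h

150 mg/h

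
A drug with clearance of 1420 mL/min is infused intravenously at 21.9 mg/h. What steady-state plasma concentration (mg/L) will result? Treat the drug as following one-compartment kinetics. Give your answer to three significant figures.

0.257 mg/L

Convert clearance: 1420 mL/min × 60 min/h ÷ 1000 mL/L = 85.20 L/h
Css = rate / CL = 21.9 / 85.20 = 0.2570 mg/L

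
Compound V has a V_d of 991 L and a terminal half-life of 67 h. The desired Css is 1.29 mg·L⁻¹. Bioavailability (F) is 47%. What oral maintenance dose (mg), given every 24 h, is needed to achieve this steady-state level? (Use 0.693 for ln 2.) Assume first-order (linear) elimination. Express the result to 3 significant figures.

CL = 0.693 × Vd / t½ = 0.693 × 991.0 / 67 = 10.25 L/h
D = CL × Css × τ / F = 10.25 × 1.29 × 24 / 0.47 = 675.2 mg

675 mg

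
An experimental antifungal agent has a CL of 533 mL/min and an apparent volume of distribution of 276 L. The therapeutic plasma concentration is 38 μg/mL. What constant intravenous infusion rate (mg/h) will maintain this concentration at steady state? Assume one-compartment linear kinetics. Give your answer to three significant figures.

1220 mg/h

Convert clearance: 533 mL/min × 60 min/h ÷ 1000 mL/L = 31.98 L/h
Vd does not affect the maintenance rate; only clearance governs steady-state input.
Infusion rate = CL · Css = 31.98 L/h × 38 mg/L = 1215 mg/h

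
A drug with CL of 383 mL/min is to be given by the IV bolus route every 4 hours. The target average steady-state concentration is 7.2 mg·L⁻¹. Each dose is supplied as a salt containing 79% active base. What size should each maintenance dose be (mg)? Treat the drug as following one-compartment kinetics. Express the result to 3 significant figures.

838 mg

CL = 383 mL/min = 383 × 0.06 = 22.98 L/h
D = CL × Css × τ / S = 22.98 × 7.2 × 4 / 0.79 = 837.8 mg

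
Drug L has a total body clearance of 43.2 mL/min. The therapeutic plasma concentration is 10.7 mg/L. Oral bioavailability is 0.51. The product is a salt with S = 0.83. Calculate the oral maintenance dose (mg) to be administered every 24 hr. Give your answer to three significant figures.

1570 mg

CL = 43.2 mL/min × 60/1000 = 2.592 L/h
D = CL × Css × τ / F / S = 2.592 × 10.7 × 24 / 0.51 / 0.83 = 1572 mg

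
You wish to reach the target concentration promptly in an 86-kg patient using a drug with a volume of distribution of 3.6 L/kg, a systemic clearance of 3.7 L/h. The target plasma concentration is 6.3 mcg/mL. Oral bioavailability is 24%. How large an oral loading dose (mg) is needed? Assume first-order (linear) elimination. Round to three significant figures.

8130 mg

Vd(total) = 86 kg × 3.6 L/kg = 309.6 L
LD = Vd × C / F = 309.6 × 6.300 / 0.24 = 8127 mg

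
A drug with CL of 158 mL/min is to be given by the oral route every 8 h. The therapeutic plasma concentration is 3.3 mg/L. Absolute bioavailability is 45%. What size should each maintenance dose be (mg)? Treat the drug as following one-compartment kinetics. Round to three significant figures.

556 mg

Convert clearance: 158 mL/min × 60 min/h ÷ 1000 mL/L = 9.480 L/h
At steady state, dose per interval replaces the amount cleared in that interval: F·D/τ = CL·Css.
D = CL × Css × τ / F = 9.480 × 3.3 × 8 / 0.45 = 556.2 mg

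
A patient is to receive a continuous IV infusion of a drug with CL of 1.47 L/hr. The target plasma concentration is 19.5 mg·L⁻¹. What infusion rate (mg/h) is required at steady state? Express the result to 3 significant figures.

Rate = CL × Css = 1.470 × 19.5 = 28.67 mg/h

28.7 mg/h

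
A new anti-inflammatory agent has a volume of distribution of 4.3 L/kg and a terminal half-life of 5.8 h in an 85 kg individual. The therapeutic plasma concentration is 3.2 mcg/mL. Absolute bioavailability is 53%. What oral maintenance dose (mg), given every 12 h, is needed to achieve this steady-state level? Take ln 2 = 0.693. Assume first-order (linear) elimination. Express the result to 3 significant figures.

3160 mg

Total Vd = 4.3 × 85 = 365.5 L
CL = 0.693 × Vd / t½ = 0.693 × 365.5 / 5.8 = 43.67 L/h
D = CL × Css × τ / F = 43.67 × 3.2 × 12 / 0.53 = 3164 mg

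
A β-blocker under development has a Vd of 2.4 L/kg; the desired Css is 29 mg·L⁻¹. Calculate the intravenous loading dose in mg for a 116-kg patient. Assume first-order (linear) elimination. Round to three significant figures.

8070 mg

Vd = 2.4 L/kg × 116 kg = 278.4 L
LD = Vd × C = 278.4 × 29.00 = 8074 mg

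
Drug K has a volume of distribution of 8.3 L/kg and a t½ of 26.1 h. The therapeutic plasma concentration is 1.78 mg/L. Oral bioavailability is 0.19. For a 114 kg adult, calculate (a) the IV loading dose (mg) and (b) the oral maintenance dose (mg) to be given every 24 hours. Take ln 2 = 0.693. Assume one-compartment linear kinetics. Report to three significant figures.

(a) 1680 mg; (b) 5650 mg

Vd = 8.3 L/kg × 114 kg = 946.2 L
LD = Vd × C = 946.2 × 1.78 = 1684 mg
CL = 0.693 × Vd / t½ = 0.693 × 946.2 / 26.1 = 25.12 L/h
D = CL × Css × τ / F = 25.12 × 1.78 × 24 / 0.19 = 5648 mg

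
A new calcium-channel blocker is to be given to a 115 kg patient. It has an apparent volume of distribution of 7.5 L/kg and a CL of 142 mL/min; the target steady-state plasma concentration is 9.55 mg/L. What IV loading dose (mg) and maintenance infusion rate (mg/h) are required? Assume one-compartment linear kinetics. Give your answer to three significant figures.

(a) 8240 mg; (b) 81.4 mg/h

Vd = 7.5 L/kg × 115 kg = 862.5 L
Loading: fill Vd to C_target → 862.5 L × 9.55 mg/L = 8237 mg
CL = 142 mL/min = 142 × 0.06 = 8.520 L/h
Infusion rate = 8.520 L/h × 9.55 mg/L = 81.37 mg/h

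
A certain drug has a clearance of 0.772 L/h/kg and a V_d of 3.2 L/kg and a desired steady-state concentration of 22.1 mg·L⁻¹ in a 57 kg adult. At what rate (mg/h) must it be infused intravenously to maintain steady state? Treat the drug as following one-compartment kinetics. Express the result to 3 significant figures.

CL = 0.772 L/h/kg × 57 kg = 44.00 L/h
Infusion rate = CL · Css = 44.00 L/h × 22.1 mg/L = 972.4 mg/h

972 mg/h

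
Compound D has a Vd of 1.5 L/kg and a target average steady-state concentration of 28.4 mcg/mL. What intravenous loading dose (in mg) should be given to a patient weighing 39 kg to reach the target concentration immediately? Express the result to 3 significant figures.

1660 mg

Vd(total) = 39 kg × 1.5 L/kg = 58.50 L
LD = Vd × C = 58.50 × 28.40 = 1661 mg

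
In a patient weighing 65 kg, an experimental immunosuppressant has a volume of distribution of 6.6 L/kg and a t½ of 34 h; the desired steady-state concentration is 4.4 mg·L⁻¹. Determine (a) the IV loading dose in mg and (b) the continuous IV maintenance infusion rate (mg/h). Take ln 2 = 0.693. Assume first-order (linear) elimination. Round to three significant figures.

(a) 1890 mg; (b) 38.5 mg/h

Vd = 6.6 L/kg × 65 kg = 429.0 L
LD = Vd × C = 429.0 × 4.4 = 1888 mg
CL = 0.693 × Vd / t½ = 0.693 × 429.0 / 34 = 8.744 L/h
Infusion rate = CL × Css = 8.744 × 4.4 = 38.47 mg/h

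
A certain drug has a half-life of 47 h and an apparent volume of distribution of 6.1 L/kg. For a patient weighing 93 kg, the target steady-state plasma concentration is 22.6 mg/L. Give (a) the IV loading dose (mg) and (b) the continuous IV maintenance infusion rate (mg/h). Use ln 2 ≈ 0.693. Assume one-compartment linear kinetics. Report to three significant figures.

Total Vd = 6.1 × 93 = 567.3 L
LD = Vd × C = 567.3 × 22.6 = 12820 mg
CL = 0.693 × Vd / t½ = 0.693 × 567.3 / 47 = 8.365 L/h
Infusion rate = CL × Css = 8.365 × 22.6 = 189.0 mg/h

(a) 12800 mg; (b) 189 mg/h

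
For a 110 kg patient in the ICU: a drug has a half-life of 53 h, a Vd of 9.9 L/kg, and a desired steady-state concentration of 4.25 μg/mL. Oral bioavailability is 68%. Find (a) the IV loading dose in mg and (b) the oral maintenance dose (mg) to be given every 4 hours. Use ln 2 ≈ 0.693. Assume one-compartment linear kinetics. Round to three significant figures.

Total Vd = 9.9 × 110 = 1089 L
LD = Vd × C = 1089 × 4.25 = 4628 mg
CL = 0.693 × Vd / t½ = 0.693 × 1089 / 53 = 14.24 L/h
D = CL × Css × τ / F = 14.24 × 4.25 × 4 / 0.68 = 356.0 mg

(a) 4630 mg; (b) 356 mg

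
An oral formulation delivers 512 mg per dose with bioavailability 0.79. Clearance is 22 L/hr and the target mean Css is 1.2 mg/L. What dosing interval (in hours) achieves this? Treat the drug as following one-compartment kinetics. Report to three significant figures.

F·D/τ = CL·Css → τ = F·D / (CL·Css).
τ = 0.79 × 512 / (22 × 1.2) = 15.32 h

15.3 h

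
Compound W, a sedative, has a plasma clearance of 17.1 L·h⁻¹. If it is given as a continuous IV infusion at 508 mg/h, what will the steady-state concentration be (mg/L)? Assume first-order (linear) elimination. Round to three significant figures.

29.7 mg/L

Css = rate / CL = 508 / 17.10 = 29.71 mg/L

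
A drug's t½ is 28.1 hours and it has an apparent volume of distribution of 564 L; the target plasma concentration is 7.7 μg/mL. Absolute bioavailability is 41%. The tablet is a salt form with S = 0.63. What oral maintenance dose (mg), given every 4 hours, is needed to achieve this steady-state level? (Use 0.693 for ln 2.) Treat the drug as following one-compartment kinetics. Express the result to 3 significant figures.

CL = ln 2 · Vd / t½ = 0.693 × 564.0 / 28.1 = 13.91 L/h
D = CL × Css × τ / F / S = 13.91 × 7.7 × 4 / 0.41 / 0.63 = 1659 mg

1660 mg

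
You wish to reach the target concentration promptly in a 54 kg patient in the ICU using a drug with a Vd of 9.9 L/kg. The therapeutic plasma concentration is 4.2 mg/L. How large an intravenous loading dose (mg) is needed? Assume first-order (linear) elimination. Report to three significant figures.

Vd(total) = 54 kg × 9.9 L/kg = 534.6 L
LD = Vd × C = 534.6 × 4.200 = 2245 mg

2250 mg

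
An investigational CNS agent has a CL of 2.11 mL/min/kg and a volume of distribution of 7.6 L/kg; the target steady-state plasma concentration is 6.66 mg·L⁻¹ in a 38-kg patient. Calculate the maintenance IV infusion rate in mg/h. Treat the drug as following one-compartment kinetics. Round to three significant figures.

CL = 2.11 mL/min/kg × 38 kg = 80.18 mL/min = 80.18 × 60/1000 = 4.811 L/h
Rate = CL × Css = 4.811 × 6.66 = 32.04 mg/h

32.0 mg/h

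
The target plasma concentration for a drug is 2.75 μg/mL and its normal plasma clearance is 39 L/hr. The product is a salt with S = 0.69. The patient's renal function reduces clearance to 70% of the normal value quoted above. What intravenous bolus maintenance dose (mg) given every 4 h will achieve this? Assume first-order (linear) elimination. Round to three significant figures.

Patient clearance = 0.7 × 39.00 = 27.30 L/h
At steady state, dose per interval replaces the amount cleared in that interval: S·D/τ = CL·Css.
D = CL × Css × τ / S = 27.30 × 2.75 × 4 / 0.69 = 435.2 mg

435 mg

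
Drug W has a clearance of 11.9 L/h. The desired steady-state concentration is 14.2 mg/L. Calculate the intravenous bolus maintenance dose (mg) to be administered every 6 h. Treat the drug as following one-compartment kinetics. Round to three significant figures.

1010 mg

At steady state, dose per interval replaces the amount cleared in that interval: D/τ = CL·Css.
D = CL × Css × τ = 11.90 × 14.2 × 6 = 1014 mg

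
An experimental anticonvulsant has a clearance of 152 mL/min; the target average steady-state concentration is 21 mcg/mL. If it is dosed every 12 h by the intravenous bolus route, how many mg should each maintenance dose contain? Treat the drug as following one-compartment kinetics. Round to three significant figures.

CL = 152 mL/min × 60/1000 = 9.120 L/h
At steady state, dose per interval replaces the amount cleared in that interval: D/τ = CL·Css.
D = CL × Css × τ = 9.120 × 21 × 12 = 2298 mg

2300 mg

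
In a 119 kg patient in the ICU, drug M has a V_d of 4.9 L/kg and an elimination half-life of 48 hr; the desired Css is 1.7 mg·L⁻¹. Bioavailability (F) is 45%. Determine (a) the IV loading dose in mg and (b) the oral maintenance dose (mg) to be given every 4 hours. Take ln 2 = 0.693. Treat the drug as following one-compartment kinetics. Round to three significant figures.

(a) 991 mg; (b) 127 mg

Vd = 4.9 L/kg × 119 kg = 583.1 L
LD = Vd × C = 583.1 × 1.7 = 991.3 mg
CL = 0.693 × Vd / t½ = 0.693 × 583.1 / 48 = 8.419 L/h
D = CL × Css × τ / F = 8.419 × 1.7 × 4 / 0.45 = 127.2 mg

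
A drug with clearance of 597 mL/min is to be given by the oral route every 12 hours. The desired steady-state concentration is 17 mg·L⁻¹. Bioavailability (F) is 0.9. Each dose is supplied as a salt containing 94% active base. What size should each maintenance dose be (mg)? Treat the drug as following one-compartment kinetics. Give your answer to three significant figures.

8640 mg

CL = 597 mL/min × 60/1000 = 35.82 L/h
At steady state, dose per interval replaces the amount cleared in that interval: F·S·D/τ = CL·Css.
D = CL × Css × τ / F / S = 35.82 × 17 × 12 / 0.9 / 0.94 = 8637 mg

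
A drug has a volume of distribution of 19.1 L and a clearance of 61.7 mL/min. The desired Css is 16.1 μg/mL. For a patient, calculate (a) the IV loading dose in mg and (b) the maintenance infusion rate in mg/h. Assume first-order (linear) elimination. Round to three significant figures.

(a) 308 mg; (b) 59.6 mg/h

Loading: fill Vd to C_target → 19.10 L × 16.1 mg/L = 307.5 mg
Convert clearance: 61.7 mL/min × 60 min/h ÷ 1000 mL/L = 3.702 L/h
Maintenance infusion rate = CL × Css = 3.702 × 16.1 = 59.60 mg/h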